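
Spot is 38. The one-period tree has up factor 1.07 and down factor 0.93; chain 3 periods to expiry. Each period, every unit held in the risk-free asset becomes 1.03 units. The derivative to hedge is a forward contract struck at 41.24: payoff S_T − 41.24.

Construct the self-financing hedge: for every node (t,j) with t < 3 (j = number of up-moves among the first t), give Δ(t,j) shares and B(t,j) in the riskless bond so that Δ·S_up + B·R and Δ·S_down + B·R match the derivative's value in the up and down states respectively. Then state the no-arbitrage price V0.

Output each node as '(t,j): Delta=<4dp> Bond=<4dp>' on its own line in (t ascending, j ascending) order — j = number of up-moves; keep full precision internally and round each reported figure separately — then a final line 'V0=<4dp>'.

Risk-neutral probability p* = (R−d)/(u−d) = (1.03−0.93)/(1.07−0.93) = 0.7143.
Terminal values V(3,·): V(3,0)=-10.6744, V(3,1)=-6.0732, V(3,2)=-0.7792, V(3,3)=5.3116
(2,0): S=32.8662. Δ = (V_up−V_dn)/(S_up−S_dn) = (-6.0732−-10.6744)/(35.1668−30.5656) = 1.0000. V = [p*·-6.0732 + (1−p*)·-10.6744]/1.03 = -7.1726. B = V − Δ·S = -40.0388.
(2,1): S=37.8138. Δ = (V_up−V_dn)/(S_up−S_dn) = (-0.7792−-6.0732)/(40.4608−35.1668) = 1.0000. V = [p*·-0.7792 + (1−p*)·-6.0732]/1.03 = -2.2250. B = V − Δ·S = -40.0388.
(2,2): S=43.5062. Δ = (V_up−V_dn)/(S_up−S_dn) = (5.3116−-0.7792)/(46.5516−40.4608) = 1.0000. V = [p*·5.3116 + (1−p*)·-0.7792]/1.03 = 3.4674. B = V − Δ·S = -40.0388.
(1,0): S=35.3400. Δ = (V_up−V_dn)/(S_up−S_dn) = (-2.2250−-7.1726)/(37.8138−32.8662) = 1.0000. V = [p*·-2.2250 + (1−p*)·-7.1726]/1.03 = -3.5327. B = V − Δ·S = -38.8727.
(1,1): S=40.6600. Δ = (V_up−V_dn)/(S_up−S_dn) = (3.4674−-2.2250)/(43.5062−37.8138) = 1.0000. V = [p*·3.4674 + (1−p*)·-2.2250]/1.03 = 1.7873. B = V − Δ·S = -38.8727.
(0,0): S=38.0000. Δ = (V_up−V_dn)/(S_up−S_dn) = (1.7873−-3.5327)/(40.6600−35.3400) = 1.0000. V = [p*·1.7873 + (1−p*)·-3.5327]/1.03 = 0.2596. B = V − Δ·S = -37.7404.
Self-financing check: at every node Δ·S+B equals the discounted successor values.

(0,0): Delta=1.0000 Bond=-37.7404
(1,0): Delta=1.0000 Bond=-38.8727
(1,1): Delta=1.0000 Bond=-38.8727
(2,0): Delta=1.0000 Bond=-40.0388
(2,1): Delta=1.0000 Bond=-40.0388
(2,2): Delta=1.0000 Bond=-40.0388
V0=0.2596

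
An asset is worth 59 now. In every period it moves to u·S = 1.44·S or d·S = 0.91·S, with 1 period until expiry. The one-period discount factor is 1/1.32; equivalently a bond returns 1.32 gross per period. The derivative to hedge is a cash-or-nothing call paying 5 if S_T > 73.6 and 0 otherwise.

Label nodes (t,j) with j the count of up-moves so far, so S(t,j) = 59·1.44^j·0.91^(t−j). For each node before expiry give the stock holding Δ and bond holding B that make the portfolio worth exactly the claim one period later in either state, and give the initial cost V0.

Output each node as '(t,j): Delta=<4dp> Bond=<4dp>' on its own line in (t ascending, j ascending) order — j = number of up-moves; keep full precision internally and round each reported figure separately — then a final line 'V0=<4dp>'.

(0,0): Delta=0.1599 Bond=-6.5037
V0=2.9302

Risk-neutral probability p* = (R−d)/(u−d) = (1.32−0.91)/(1.44−0.91) = 0.7736.
Terminal values V(1,·): V(1,0)=0.0000, V(1,1)=5.0000
  t=0,j=0: stock 59.0000 → up 84.9600 (V=5.0000), down 53.6900 (V=0.0000). Price 2.9302; hedge Δ=0.1599, bond B=-6.5037.
Each (Δ,B) replicates both successor values, so the strategy is self-financing and V0 is arbitrage-free.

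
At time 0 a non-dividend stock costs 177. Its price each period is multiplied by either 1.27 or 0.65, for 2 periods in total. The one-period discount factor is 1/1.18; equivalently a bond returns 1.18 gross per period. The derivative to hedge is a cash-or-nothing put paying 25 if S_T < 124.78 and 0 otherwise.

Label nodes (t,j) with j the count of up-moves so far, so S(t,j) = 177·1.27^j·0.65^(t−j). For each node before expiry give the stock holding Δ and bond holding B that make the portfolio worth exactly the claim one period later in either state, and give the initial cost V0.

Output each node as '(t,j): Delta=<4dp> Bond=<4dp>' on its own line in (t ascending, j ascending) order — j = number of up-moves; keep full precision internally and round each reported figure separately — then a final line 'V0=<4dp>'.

(0,0): Delta=-0.0280 Bond=5.3387
(1,0): Delta=-0.3505 Bond=43.3980
(1,1): Delta=0.0000 Bond=0.0000
V0=0.3783

No-arbitrage ⇒ martingale measure with p* = (R−d)/(u−d) = 0.8548.
Terminal values V(2,·): V(2,0)=25.0000, V(2,1)=0.0000, V(2,2)=0.0000
Node (1,0) S=115.0500: V=(p*·0.0000+(1−p*)·25.0000)/1.18=3.0755; Δ=(0.0000−25.0000)/(146.1135−74.7825)=-0.3505; B=V−Δ·S=43.3980
Node (1,1) S=224.7900: V=(p*·0.0000+(1−p*)·0.0000)/1.18=0.0000; Δ=(0.0000−0.0000)/(285.4833−146.1135)=0.0000; B=V−Δ·S=0.0000
Node (0,0) S=177.0000: V=(p*·0.0000+(1−p*)·3.0755)/1.18=0.3783; Δ=(0.0000−3.0755)/(224.7900−115.0500)=-0.0280; B=V−Δ·S=5.3387
Each (Δ,B) replicates both successor values, so the strategy is self-financing and V0 is arbitrage-free.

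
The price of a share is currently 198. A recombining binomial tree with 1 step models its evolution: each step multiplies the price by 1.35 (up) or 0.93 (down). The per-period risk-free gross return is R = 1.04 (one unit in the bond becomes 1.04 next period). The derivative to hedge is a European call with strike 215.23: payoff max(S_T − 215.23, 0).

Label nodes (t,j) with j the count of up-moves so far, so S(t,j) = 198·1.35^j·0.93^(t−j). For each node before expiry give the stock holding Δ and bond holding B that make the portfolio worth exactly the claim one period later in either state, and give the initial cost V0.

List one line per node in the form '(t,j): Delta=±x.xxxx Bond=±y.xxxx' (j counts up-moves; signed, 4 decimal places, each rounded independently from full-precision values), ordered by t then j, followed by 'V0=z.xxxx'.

(0,0): Delta=0.6261 Bond=-110.8633
V0=13.1129

Since d<R<u, set p* = (R−d)/(u−d) = 0.2619; price each node as the discounted p*-expectation of its children.
Terminal values V(1,·): V(1,0)=0.0000, V(1,1)=52.0700
Node (0,0) S=198.0000: V=(p*·52.0700+(1−p*)·0.0000)/1.04=13.1129; Δ=(52.0700−0.0000)/(267.3000−184.1400)=0.6261; B=V−Δ·S=-110.8633
Self-financing check: at every node Δ·S+B equals the discounted successor values.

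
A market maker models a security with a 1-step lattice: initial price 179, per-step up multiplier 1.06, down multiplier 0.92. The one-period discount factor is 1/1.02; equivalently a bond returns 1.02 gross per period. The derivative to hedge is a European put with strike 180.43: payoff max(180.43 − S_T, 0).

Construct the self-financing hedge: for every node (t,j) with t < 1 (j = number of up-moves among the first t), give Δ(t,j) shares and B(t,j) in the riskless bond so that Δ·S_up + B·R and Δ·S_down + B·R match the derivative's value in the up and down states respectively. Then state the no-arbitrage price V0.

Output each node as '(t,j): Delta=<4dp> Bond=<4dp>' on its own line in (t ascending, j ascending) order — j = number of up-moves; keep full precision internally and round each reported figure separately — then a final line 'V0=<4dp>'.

Under the risk-neutral measure, an up-move has probability p* = (R−d)/(u−d) = 0.7143 and values discount at R = 1.02.
Terminal payoffs: V(1,0)=15.7500, V(1,1)=0.0000
Node (0,0) S=179.0000: V=(p*·0.0000+(1−p*)·15.7500)/1.02=4.4118; Δ=(0.0000−15.7500)/(189.7400−164.6800)=-0.6285; B=V−Δ·S=116.9118
Check: Δ(0,0)·S0 + B(0,0) = 4.4118 = V0.

(0,0): Delta=-0.6285 Bond=116.9118
V0=4.4118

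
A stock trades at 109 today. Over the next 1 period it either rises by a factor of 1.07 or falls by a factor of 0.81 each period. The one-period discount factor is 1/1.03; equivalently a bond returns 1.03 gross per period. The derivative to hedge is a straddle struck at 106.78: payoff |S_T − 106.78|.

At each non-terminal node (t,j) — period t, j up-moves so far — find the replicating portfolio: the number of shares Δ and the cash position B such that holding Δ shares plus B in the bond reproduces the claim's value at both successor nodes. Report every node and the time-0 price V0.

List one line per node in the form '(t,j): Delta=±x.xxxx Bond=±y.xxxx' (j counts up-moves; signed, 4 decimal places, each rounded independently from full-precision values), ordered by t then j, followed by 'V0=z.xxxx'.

Risk-neutral probability p* = (R−d)/(u−d) = (1.03−0.81)/(1.07−0.81) = 0.8462.
At expiry t=1: V(1,0)=18.4900, V(1,1)=9.8500
  t=0,j=0: stock 109.0000 → up 116.6300 (V=9.8500), down 88.2900 (V=18.4900). Price 10.8536; hedge Δ=-0.3049, bond B=44.0844.
Check: Δ(0,0)·S0 + B(0,0) = 10.8536 = V0.

(0,0): Delta=-0.3049 Bond=44.0844
V0=10.8536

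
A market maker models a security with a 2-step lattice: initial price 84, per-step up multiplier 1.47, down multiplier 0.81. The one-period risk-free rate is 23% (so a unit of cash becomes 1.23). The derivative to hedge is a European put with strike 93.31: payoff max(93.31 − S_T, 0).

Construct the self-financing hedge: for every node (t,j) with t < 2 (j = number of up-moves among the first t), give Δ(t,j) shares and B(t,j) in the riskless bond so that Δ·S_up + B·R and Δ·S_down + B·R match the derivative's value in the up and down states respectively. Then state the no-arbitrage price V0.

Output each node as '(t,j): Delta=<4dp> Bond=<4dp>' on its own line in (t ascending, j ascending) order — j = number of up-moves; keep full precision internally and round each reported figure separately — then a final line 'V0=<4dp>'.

Under the risk-neutral measure, an up-move has probability p* = (R−d)/(u−d) = 0.6364 and values discount at R = 1.23.
Terminal payoffs: V(2,0)=38.1976, V(2,1)=0.0000, V(2,2)=0.0000
Node (1,0) S=68.0400: V=(p*·0.0000+(1−p*)·38.1976)/1.23=11.2927; Δ=(0.0000−38.1976)/(100.0188−55.1124)=-0.8506; B=V−Δ·S=69.1679
Node (1,1) S=123.4800: V=(p*·0.0000+(1−p*)·0.0000)/1.23=0.0000; Δ=(0.0000−0.0000)/(181.5156−100.0188)=0.0000; B=V−Δ·S=0.0000
Node (0,0) S=84.0000: V=(p*·0.0000+(1−p*)·11.2927)/1.23=3.3386; Δ=(0.0000−11.2927)/(123.4800−68.0400)=-0.2037; B=V−Δ·S=20.4487
Each (Δ,B) replicates both successor values, so the strategy is self-financing and V0 is arbitrage-free.

(0,0): Delta=-0.2037 Bond=20.4487
(1,0): Delta=-0.8506 Bond=69.1679
(1,1): Delta=0.0000 Bond=0.0000
V0=3.3386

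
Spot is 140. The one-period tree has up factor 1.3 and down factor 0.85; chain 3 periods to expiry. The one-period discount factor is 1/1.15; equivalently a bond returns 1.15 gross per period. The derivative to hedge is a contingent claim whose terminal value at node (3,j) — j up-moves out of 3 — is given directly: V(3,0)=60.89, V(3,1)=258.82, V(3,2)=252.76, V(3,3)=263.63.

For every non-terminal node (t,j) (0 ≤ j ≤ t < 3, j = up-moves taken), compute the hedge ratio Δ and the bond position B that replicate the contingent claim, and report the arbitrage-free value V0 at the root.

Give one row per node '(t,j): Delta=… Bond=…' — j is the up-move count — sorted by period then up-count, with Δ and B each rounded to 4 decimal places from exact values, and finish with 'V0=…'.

(0,0): Delta=0.2896 Bond=123.9783
(1,0): Delta=1.0058 Bond=57.3549
(1,1): Delta=0.0555 Bond=185.1852
(2,0): Delta=4.3484 Bond=-272.1546
(2,1): Delta=-0.0871 Bond=235.0145
(2,2): Delta=0.1021 Bond=201.9372
V0=164.5244

The replicating-portfolio and risk-neutral prices coincide; use p* = (1.15−0.85)/(1.3−0.85) = 0.6667 for the latter.
At expiry t=3: V(3,0)=60.8900, V(3,1)=258.8200, V(3,2)=252.7600, V(3,3)=263.6300
Node (2,0) S=101.1500: V=(p*·258.8200+(1−p*)·60.8900)/1.15=167.6899; Δ=(258.8200−60.8900)/(131.4950−85.9775)=4.3484; B=V−Δ·S=-272.1546
Node (2,1) S=154.7000: V=(p*·252.7600+(1−p*)·258.8200)/1.15=221.5478; Δ=(252.7600−258.8200)/(201.1100−131.4950)=-0.0871; B=V−Δ·S=235.0145
Node (2,2) S=236.6000: V=(p*·263.6300+(1−p*)·252.7600)/1.15=226.0928; Δ=(263.6300−252.7600)/(307.5800−201.1100)=0.1021; B=V−Δ·S=201.9372
Node (1,0) S=119.0000: V=(p*·221.5478+(1−p*)·167.6899)/1.15=177.0393; Δ=(221.5478−167.6899)/(154.7000−101.1500)=1.0058; B=V−Δ·S=57.3549
Node (1,1) S=182.0000: V=(p*·226.0928+(1−p*)·221.5478)/1.15=195.2850; Δ=(226.0928−221.5478)/(236.6000−154.7000)=0.0555; B=V−Δ·S=185.1852
Node (0,0) S=140.0000: V=(p*·195.2850+(1−p*)·177.0393)/1.15=164.5244; Δ=(195.2850−177.0393)/(182.0000−119.0000)=0.2896; B=V−Δ·S=123.9783
The time-0 hedge costs 164.5244, which is the no-arbitrage price.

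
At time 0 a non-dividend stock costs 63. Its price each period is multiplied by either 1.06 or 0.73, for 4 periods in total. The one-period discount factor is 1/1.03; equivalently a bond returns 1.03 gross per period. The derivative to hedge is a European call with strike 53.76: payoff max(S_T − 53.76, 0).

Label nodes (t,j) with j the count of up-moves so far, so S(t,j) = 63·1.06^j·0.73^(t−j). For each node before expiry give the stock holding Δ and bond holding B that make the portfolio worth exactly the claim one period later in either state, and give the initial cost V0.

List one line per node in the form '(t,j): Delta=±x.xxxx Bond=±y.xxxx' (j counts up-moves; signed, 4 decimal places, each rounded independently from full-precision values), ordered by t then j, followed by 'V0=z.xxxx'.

(0,0): Delta=0.8290 Bond=-36.3362
(1,0): Delta=0.0521 Bond=-1.6979
(1,1): Delta=0.8825 Bond=-40.9991
(2,0): Delta=0.0000 Bond=0.0000
(2,1): Delta=0.0557 Bond=-1.9237
(2,2): Delta=0.9394 Bond=-46.2596
(3,0): Delta=0.0000 Bond=0.0000
(3,1): Delta=0.0000 Bond=0.0000
(3,2): Delta=0.0595 Bond=-2.1795
(3,3): Delta=1.0000 Bond=-52.1942
V0=15.8885

No-arbitrage ⇒ martingale measure with p* = (R−d)/(u−d) = 0.9091.
Terminal payoffs: V(4,0)=0.0000, V(4,1)=0.0000, V(4,2)=0.0000, V(4,3)=1.0148, V(4,4)=25.7760
(3,0): S=24.5081. Δ = (V_up−V_dn)/(S_up−S_dn) = (0.0000−0.0000)/(25.9786−17.8909) = 0.0000. V = [p*·0.0000 + (1−p*)·0.0000]/1.03 = 0.0000. B = V − Δ·S = 0.0000.
(3,1): S=35.5871. Δ = (V_up−V_dn)/(S_up−S_dn) = (0.0000−0.0000)/(37.7223−25.9786) = 0.0000. V = [p*·0.0000 + (1−p*)·0.0000]/1.03 = 0.0000. B = V − Δ·S = 0.0000.
(3,2): S=51.6744. Δ = (V_up−V_dn)/(S_up−S_dn) = (1.0148−0.0000)/(54.7748−37.7223) = 0.0595. V = [p*·1.0148 + (1−p*)·0.0000]/1.03 = 0.8957. B = V − Δ·S = -2.1795.
(3,3): S=75.0340. Δ = (V_up−V_dn)/(S_up−S_dn) = (25.7760−1.0148)/(79.5360−54.7748) = 1.0000. V = [p*·25.7760 + (1−p*)·1.0148]/1.03 = 22.8398. B = V − Δ·S = -52.1942.
(2,0): S=33.5727. Δ = (V_up−V_dn)/(S_up−S_dn) = (0.0000−0.0000)/(35.5871−24.5081) = 0.0000. V = [p*·0.0000 + (1−p*)·0.0000]/1.03 = 0.0000. B = V − Δ·S = 0.0000.
(2,1): S=48.7494. Δ = (V_up−V_dn)/(S_up−S_dn) = (0.8957−0.0000)/(51.6744−35.5871) = 0.0557. V = [p*·0.8957 + (1−p*)·0.0000]/1.03 = 0.7906. B = V − Δ·S = -1.9237.
(2,2): S=70.7868. Δ = (V_up−V_dn)/(S_up−S_dn) = (22.8398−0.8957)/(75.0340−51.6744) = 0.9394. V = [p*·22.8398 + (1−p*)·0.8957]/1.03 = 20.2378. B = V − Δ·S = -46.2596.
(1,0): S=45.9900. Δ = (V_up−V_dn)/(S_up−S_dn) = (0.7906−0.0000)/(48.7494−33.5727) = 0.0521. V = [p*·0.7906 + (1−p*)·0.0000]/1.03 = 0.6978. B = V − Δ·S = -1.6979.
(1,1): S=66.7800. Δ = (V_up−V_dn)/(S_up−S_dn) = (20.2378−0.7906)/(70.7868−48.7494) = 0.8825. V = [p*·20.2378 + (1−p*)·0.7906]/1.03 = 17.9319. B = V − Δ·S = -40.9991.
(0,0): S=63.0000. Δ = (V_up−V_dn)/(S_up−S_dn) = (17.9319−0.6978)/(66.7800−45.9900) = 0.8290. V = [p*·17.9319 + (1−p*)·0.6978]/1.03 = 15.8885. B = V − Δ·S = -36.3362.
Root portfolio cost Δ·63+B reproduces V0=15.8885.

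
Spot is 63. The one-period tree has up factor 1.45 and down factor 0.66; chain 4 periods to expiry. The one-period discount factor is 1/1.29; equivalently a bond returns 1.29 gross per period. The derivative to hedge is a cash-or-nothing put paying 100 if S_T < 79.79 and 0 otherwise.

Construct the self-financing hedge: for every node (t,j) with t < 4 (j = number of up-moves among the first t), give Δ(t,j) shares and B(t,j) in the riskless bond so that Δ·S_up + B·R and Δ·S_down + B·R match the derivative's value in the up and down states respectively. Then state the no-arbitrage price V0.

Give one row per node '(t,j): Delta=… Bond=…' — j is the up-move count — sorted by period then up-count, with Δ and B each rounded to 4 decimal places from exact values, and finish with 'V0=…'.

The replicating-portfolio and risk-neutral prices coincide; use p* = (1.29−0.66)/(1.45−0.66) = 0.7975 for the latter.
Payoff layer (t=4): V(4,0)=100.0000, V(4,1)=100.0000, V(4,2)=100.0000, V(4,3)=0.0000, V(4,4)=0.0000
(3,0): S=18.1122. Δ = (V_up−V_dn)/(S_up−S_dn) = (100.0000−100.0000)/(26.2628−11.9541) = 0.0000. V = [p*·100.0000 + (1−p*)·100.0000]/1.29 = 77.5194. B = V − Δ·S = 77.5194.
(3,1): S=39.7921. Δ = (V_up−V_dn)/(S_up−S_dn) = (100.0000−100.0000)/(57.6985−26.2628) = 0.0000. V = [p*·100.0000 + (1−p*)·100.0000]/1.29 = 77.5194. B = V − Δ·S = 77.5194.
(3,2): S=87.4220. Δ = (V_up−V_dn)/(S_up−S_dn) = (0.0000−100.0000)/(126.7618−57.6985) = -1.4479. V = [p*·0.0000 + (1−p*)·100.0000]/1.29 = 15.7001. B = V − Δ·S = 142.2824.
(3,3): S=192.0634. Δ = (V_up−V_dn)/(S_up−S_dn) = (0.0000−0.0000)/(278.4919−126.7618) = 0.0000. V = [p*·0.0000 + (1−p*)·0.0000]/1.29 = 0.0000. B = V − Δ·S = 0.0000.
(2,0): S=27.4428. Δ = (V_up−V_dn)/(S_up−S_dn) = (77.5194−77.5194)/(39.7921−18.1122) = 0.0000. V = [p*·77.5194 + (1−p*)·77.5194]/1.29 = 60.0925. B = V − Δ·S = 60.0925.
(2,1): S=60.2910. Δ = (V_up−V_dn)/(S_up−S_dn) = (15.7001−77.5194)/(87.4219−39.7921) = -1.2979. V = [p*·15.7001 + (1−p*)·77.5194]/1.29 = 21.8763. B = V − Δ·S = 100.1286.
(2,2): S=132.4575. Δ = (V_up−V_dn)/(S_up−S_dn) = (0.0000−15.7001)/(192.0634−87.4220) = -0.1500. V = [p*·0.0000 + (1−p*)·15.7001]/1.29 = 2.4649. B = V − Δ·S = 22.3385.
(1,0): S=41.5800. Δ = (V_up−V_dn)/(S_up−S_dn) = (21.8763−60.0925)/(60.2910−27.4428) = -1.1634. V = [p*·21.8763 + (1−p*)·60.0925]/1.29 = 22.9584. B = V − Δ·S = 71.3333.
(1,1): S=91.3500. Δ = (V_up−V_dn)/(S_up−S_dn) = (2.4649−21.8763)/(132.4575−60.2910) = -0.2690. V = [p*·2.4649 + (1−p*)·21.8763]/1.29 = 4.9584. B = V − Δ·S = 29.5298.
(0,0): S=63.0000. Δ = (V_up−V_dn)/(S_up−S_dn) = (4.9584−22.9584)/(91.3500−41.5800) = -0.3617. V = [p*·4.9584 + (1−p*)·22.9584]/1.29 = 6.6698. B = V − Δ·S = 29.4545.
Self-financing check: at every node Δ·S+B equals the discounted successor values.

(0,0): Delta=-0.3617 Bond=29.4545
(1,0): Delta=-1.1634 Bond=71.3333
(1,1): Delta=-0.2690 Bond=29.5298
(2,0): Delta=0.0000 Bond=60.0925
(2,1): Delta=-1.2979 Bond=100.1286
(2,2): Delta=-0.1500 Bond=22.3385
(3,0): Delta=0.0000 Bond=77.5194
(3,1): Delta=0.0000 Bond=77.5194
(3,2): Delta=-1.4479 Bond=142.2824
(3,3): Delta=0.0000 Bond=0.0000
V0=6.6698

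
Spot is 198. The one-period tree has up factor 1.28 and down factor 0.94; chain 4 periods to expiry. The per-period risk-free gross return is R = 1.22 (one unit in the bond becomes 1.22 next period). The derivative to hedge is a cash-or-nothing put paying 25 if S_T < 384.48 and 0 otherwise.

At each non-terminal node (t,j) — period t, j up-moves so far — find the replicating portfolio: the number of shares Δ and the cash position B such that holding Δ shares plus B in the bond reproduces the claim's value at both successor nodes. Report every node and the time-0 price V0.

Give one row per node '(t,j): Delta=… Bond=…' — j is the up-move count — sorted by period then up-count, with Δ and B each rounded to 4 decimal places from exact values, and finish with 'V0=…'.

No-arbitrage ⇒ martingale measure with p* = (R−d)/(u−d) = 0.8235.
At expiry t=4: V(4,0)=25.0000, V(4,1)=25.0000, V(4,2)=25.0000, V(4,3)=0.0000, V(4,4)=0.0000
  t=3,j=0: stock 164.4556 → up 210.5032 (V=25.0000), down 154.5883 (V=25.0000). Price 20.4918; hedge Δ=0.0000, bond B=20.4918.
  t=3,j=1: stock 223.9396 → up 286.6427 (V=25.0000), down 210.5032 (V=25.0000). Price 20.4918; hedge Δ=0.0000, bond B=20.4918.
  t=3,j=2: stock 304.9390 → up 390.3219 (V=0.0000), down 286.6427 (V=25.0000). Price 3.6162; hedge Δ=-0.2411, bond B=77.1456.
  t=3,j=3: stock 415.2361 → up 531.5022 (V=0.0000), down 390.3219 (V=0.0000). Price 0.0000; hedge Δ=0.0000, bond B=0.0000.
  t=2,j=0: stock 174.9528 → up 223.9396 (V=20.4918), down 164.4556 (V=20.4918). Price 16.7966; hedge Δ=0.0000, bond B=16.7966.
  t=2,j=1: stock 238.2336 → up 304.9390 (V=3.6162), down 223.9396 (V=20.4918). Price 5.4051; hedge Δ=-0.2083, bond B=55.0392.
  t=2,j=2: stock 324.4032 → up 415.2361 (V=0.0000), down 304.9390 (V=3.6162). Price 0.5231; hedge Δ=-0.0328, bond B=11.1590.
  t=1,j=0: stock 186.1200 → up 238.2336 (V=5.4051), down 174.9528 (V=16.7966). Price 6.0782; hedge Δ=-0.1800, bond B=39.5824.
  t=1,j=1: stock 253.4400 → up 324.4032 (V=0.5231), down 238.2336 (V=5.4051). Price 1.1349; hedge Δ=-0.0567, bond B=15.4939.
  t=0,j=0: stock 198.0000 → up 253.4400 (V=1.1349), down 186.1200 (V=6.0782). Price 1.6453; hedge Δ=-0.0734, bond B=16.1843.
Each (Δ,B) replicates both successor values, so the strategy is self-financing and V0 is arbitrage-free.

(0,0): Delta=-0.0734 Bond=16.1843
(1,0): Delta=-0.1800 Bond=39.5824
(1,1): Delta=-0.0567 Bond=15.4939
(2,0): Delta=0.0000 Bond=16.7966
(2,1): Delta=-0.2083 Bond=55.0392
(2,2): Delta=-0.0328 Bond=11.1590
(3,0): Delta=0.0000 Bond=20.4918
(3,1): Delta=0.0000 Bond=20.4918
(3,2): Delta=-0.2411 Bond=77.1456
(3,3): Delta=0.0000 Bond=0.0000
V0=1.6453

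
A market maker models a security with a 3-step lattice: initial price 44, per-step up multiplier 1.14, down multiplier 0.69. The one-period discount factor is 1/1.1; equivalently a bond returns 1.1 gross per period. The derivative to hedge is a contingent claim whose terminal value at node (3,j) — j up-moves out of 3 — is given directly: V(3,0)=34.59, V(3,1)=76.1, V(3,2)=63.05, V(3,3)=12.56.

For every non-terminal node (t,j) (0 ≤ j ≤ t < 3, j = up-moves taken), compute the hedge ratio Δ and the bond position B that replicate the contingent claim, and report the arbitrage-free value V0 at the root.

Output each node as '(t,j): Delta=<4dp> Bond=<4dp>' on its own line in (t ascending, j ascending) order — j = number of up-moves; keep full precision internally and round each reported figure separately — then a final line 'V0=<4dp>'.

(0,0): Delta=-1.8240 Bond=99.1312
(1,0): Delta=-0.5457 Bond=70.2346
(1,1): Delta=-1.8995 Bond=112.8306
(2,0): Delta=4.4034 Bond=-26.4170
(2,1): Delta=-0.8379 Bond=87.3727
(2,2): Delta=-1.9621 Bond=127.6982
V0=18.8764

The replicating-portfolio and risk-neutral prices coincide; use p* = (1.1−0.69)/(1.14−0.69) = 0.9111 for the latter.
At expiry t=3: V(3,0)=34.5900, V(3,1)=76.1000, V(3,2)=63.0500, V(3,3)=12.5600
  t=2,j=0: stock 20.9484 → up 23.8812 (V=76.1000), down 14.4544 (V=34.5900). Price 65.8275; hedge Δ=4.4034, bond B=-26.4170.
  t=2,j=1: stock 34.6104 → up 39.4559 (V=63.0500), down 23.8812 (V=76.1000). Price 58.3727; hedge Δ=-0.8379, bond B=87.3727.
  t=2,j=2: stock 57.1824 → up 65.1879 (V=12.5600), down 39.4559 (V=63.0500). Price 15.4982; hedge Δ=-1.9621, bond B=127.6982.
  t=1,j=0: stock 30.3600 → up 34.6104 (V=58.3727), down 20.9484 (V=65.8275). Price 53.6685; hedge Δ=-0.5457, bond B=70.2346.
  t=1,j=1: stock 50.1600 → up 57.1824 (V=15.4982), down 34.6104 (V=58.3727). Price 17.5539; hedge Δ=-1.8995, bond B=112.8306.
  t=0,j=0: stock 44.0000 → up 50.1600 (V=17.5539), down 30.3600 (V=53.6685). Price 18.8764; hedge Δ=-1.8240, bond B=99.1312.
Each (Δ,B) replicates both successor values, so the strategy is self-financing and V0 is arbitrage-free.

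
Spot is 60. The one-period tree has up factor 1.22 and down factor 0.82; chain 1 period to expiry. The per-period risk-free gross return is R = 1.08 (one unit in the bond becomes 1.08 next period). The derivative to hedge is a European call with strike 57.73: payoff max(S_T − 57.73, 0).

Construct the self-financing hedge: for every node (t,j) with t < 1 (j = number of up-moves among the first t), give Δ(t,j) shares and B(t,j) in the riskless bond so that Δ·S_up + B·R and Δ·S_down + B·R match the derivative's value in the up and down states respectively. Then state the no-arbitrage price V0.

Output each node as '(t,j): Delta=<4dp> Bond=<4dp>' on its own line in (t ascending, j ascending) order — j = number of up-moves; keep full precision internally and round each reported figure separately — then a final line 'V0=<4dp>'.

Under the risk-neutral measure, an up-move has probability p* = (R−d)/(u−d) = 0.6500 and values discount at R = 1.08.
Terminal payoffs: V(1,0)=0.0000, V(1,1)=15.4700
Node (0,0) S=60.0000: V=(p*·15.4700+(1−p*)·0.0000)/1.08=9.3106; Δ=(15.4700−0.0000)/(73.2000−49.2000)=0.6446; B=V−Δ·S=-29.3644
Root portfolio cost Δ·60+B reproduces V0=9.3106.

(0,0): Delta=0.6446 Bond=-29.3644
V0=9.3106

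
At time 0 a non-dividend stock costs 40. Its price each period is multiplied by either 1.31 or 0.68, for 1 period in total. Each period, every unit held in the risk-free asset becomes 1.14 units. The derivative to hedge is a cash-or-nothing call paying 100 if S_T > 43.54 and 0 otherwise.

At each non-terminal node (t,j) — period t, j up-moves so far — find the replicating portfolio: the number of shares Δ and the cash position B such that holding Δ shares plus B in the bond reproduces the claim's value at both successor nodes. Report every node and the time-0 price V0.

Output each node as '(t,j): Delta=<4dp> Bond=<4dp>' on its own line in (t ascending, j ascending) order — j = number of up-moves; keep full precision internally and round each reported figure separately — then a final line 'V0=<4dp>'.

(0,0): Delta=3.9683 Bond=-94.6811
V0=64.0490

Risk-neutral probability p* = (R−d)/(u−d) = (1.14−0.68)/(1.31−0.68) = 0.7302.
Payoff layer (t=1): V(1,0)=0.0000, V(1,1)=100.0000
(0,0): S=40.0000. Δ = (V_up−V_dn)/(S_up−S_dn) = (100.0000−0.0000)/(52.4000−27.2000) = 3.9683. V = [p*·100.0000 + (1−p*)·0.0000]/1.14 = 64.0490. B = V − Δ·S = -94.6811.
The time-0 hedge costs 64.0490, which is the no-arbitrage price.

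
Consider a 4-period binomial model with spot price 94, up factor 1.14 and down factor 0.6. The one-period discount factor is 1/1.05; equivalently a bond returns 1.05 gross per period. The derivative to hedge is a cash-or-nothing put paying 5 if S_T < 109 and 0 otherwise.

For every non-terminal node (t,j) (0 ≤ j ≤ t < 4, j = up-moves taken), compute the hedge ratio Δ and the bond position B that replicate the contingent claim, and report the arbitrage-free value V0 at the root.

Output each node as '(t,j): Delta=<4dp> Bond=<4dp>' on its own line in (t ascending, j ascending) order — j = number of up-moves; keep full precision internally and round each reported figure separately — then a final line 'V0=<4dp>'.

(0,0): Delta=-0.0492 Bond=6.7585
(1,0): Delta=0.0000 Bond=4.3192
(1,1): Delta=-0.0544 Bond=7.6519
(2,0): Delta=0.0000 Bond=4.5351
(2,1): Delta=0.0000 Bond=4.5351
(2,2): Delta=-0.0602 Bond=8.7344
(3,0): Delta=0.0000 Bond=4.7619
(3,1): Delta=0.0000 Bond=4.7619
(3,2): Delta=0.0000 Bond=4.7619
(3,3): Delta=-0.0665 Bond=10.0529
V0=2.1298

The replicating-portfolio and risk-neutral prices coincide; use p* = (1.05−0.6)/(1.14−0.6) = 0.8333 for the latter.
Terminal payoffs: V(4,0)=5.0000, V(4,1)=5.0000, V(4,2)=5.0000, V(4,3)=5.0000, V(4,4)=0.0000
(3,0): S=20.3040. Δ = (V_up−V_dn)/(S_up−S_dn) = (5.0000−5.0000)/(23.1466−12.1824) = 0.0000. V = [p*·5.0000 + (1−p*)·5.0000]/1.05 = 4.7619. B = V − Δ·S = 4.7619.
(3,1): S=38.5776. Δ = (V_up−V_dn)/(S_up−S_dn) = (5.0000−5.0000)/(43.9785−23.1466) = 0.0000. V = [p*·5.0000 + (1−p*)·5.0000]/1.05 = 4.7619. B = V − Δ·S = 4.7619.
(3,2): S=73.2974. Δ = (V_up−V_dn)/(S_up−S_dn) = (5.0000−5.0000)/(83.5591−43.9785) = 0.0000. V = [p*·5.0000 + (1−p*)·5.0000]/1.05 = 4.7619. B = V − Δ·S = 4.7619.
(3,3): S=139.2651. Δ = (V_up−V_dn)/(S_up−S_dn) = (0.0000−5.0000)/(158.7623−83.5591) = -0.0665. V = [p*·0.0000 + (1−p*)·5.0000]/1.05 = 0.7937. B = V − Δ·S = 10.0529.
(2,0): S=33.8400. Δ = (V_up−V_dn)/(S_up−S_dn) = (4.7619−4.7619)/(38.5776−20.3040) = 0.0000. V = [p*·4.7619 + (1−p*)·4.7619]/1.05 = 4.5351. B = V − Δ·S = 4.5351.
(2,1): S=64.2960. Δ = (V_up−V_dn)/(S_up−S_dn) = (4.7619−4.7619)/(73.2974−38.5776) = 0.0000. V = [p*·4.7619 + (1−p*)·4.7619]/1.05 = 4.5351. B = V − Δ·S = 4.5351.
(2,2): S=122.1624. Δ = (V_up−V_dn)/(S_up−S_dn) = (0.7937−4.7619)/(139.2651−73.2974) = -0.0602. V = [p*·0.7937 + (1−p*)·4.7619]/1.05 = 1.3857. B = V − Δ·S = 8.7344.
(1,0): S=56.4000. Δ = (V_up−V_dn)/(S_up−S_dn) = (4.5351−4.5351)/(64.2960−33.8400) = 0.0000. V = [p*·4.5351 + (1−p*)·4.5351]/1.05 = 4.3192. B = V − Δ·S = 4.3192.
(1,1): S=107.1600. Δ = (V_up−V_dn)/(S_up−S_dn) = (1.3857−4.5351)/(122.1624−64.2960) = -0.0544. V = [p*·1.3857 + (1−p*)·4.5351]/1.05 = 1.8197. B = V − Δ·S = 7.6519.
(0,0): S=94.0000. Δ = (V_up−V_dn)/(S_up−S_dn) = (1.8197−4.3192)/(107.1600−56.4000) = -0.0492. V = [p*·1.8197 + (1−p*)·4.3192]/1.05 = 2.1298. B = V − Δ·S = 6.7585.
Self-financing check: at every node Δ·S+B equals the discounted successor values.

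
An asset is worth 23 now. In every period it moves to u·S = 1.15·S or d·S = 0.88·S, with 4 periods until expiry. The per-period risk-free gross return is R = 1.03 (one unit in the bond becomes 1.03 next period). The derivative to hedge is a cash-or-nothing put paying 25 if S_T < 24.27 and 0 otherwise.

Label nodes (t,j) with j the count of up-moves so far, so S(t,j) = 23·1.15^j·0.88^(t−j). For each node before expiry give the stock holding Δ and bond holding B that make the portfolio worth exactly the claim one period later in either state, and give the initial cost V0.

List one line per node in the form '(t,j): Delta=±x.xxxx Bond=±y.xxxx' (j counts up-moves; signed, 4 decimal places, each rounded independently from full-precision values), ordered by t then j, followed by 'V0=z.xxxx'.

No-arbitrage ⇒ martingale measure with p* = (R−d)/(u−d) = 0.5556.
Terminal payoffs: V(4,0)=25.0000, V(4,1)=25.0000, V(4,2)=25.0000, V(4,3)=0.0000, V(4,4)=0.0000
Node (3,0) S=15.6739: V=(p*·25.0000+(1−p*)·25.0000)/1.03=24.2718; Δ=(25.0000−25.0000)/(18.0249−13.7930)=0.0000; B=V−Δ·S=24.2718
Node (3,1) S=20.4829: V=(p*·25.0000+(1−p*)·25.0000)/1.03=24.2718; Δ=(25.0000−25.0000)/(23.5553−18.0249)=0.0000; B=V−Δ·S=24.2718
Node (3,2) S=26.7674: V=(p*·0.0000+(1−p*)·25.0000)/1.03=10.7875; Δ=(0.0000−25.0000)/(30.7825−23.5553)=-3.4592; B=V−Δ·S=103.3801
Node (3,3) S=34.9801: V=(p*·0.0000+(1−p*)·0.0000)/1.03=0.0000; Δ=(0.0000−0.0000)/(40.2271−30.7825)=0.0000; B=V−Δ·S=0.0000
Node (2,0) S=17.8112: V=(p*·24.2718+(1−p*)·24.2718)/1.03=23.5649; Δ=(24.2718−24.2718)/(20.4829−15.6739)=0.0000; B=V−Δ·S=23.5649
Node (2,1) S=23.2760: V=(p*·10.7875+(1−p*)·24.2718)/1.03=16.2918; Δ=(10.7875−24.2718)/(26.7674−20.4829)=-2.1456; B=V−Δ·S=66.2338
Node (2,2) S=30.4175: V=(p*·0.0000+(1−p*)·10.7875)/1.03=4.6548; Δ=(0.0000−10.7875)/(34.9801−26.7674)=-1.3135; B=V−Δ·S=44.6084
Node (1,0) S=20.2400: V=(p*·16.2918+(1−p*)·23.5649)/1.03=18.9556; Δ=(16.2918−23.5649)/(23.2760−17.8112)=-1.3309; B=V−Δ·S=45.8931
Node (1,1) S=26.4500: V=(p*·4.6548+(1−p*)·16.2918)/1.03=9.5406; Δ=(4.6548−16.2918)/(30.4175−23.2760)=-1.6295; B=V−Δ·S=52.6405
Node (0,0) S=23.0000: V=(p*·9.5406+(1−p*)·18.9556)/1.03=13.3253; Δ=(9.5406−18.9556)/(26.4500−20.2400)=-1.5161; B=V−Δ·S=48.1958
Each (Δ,B) replicates both successor values, so the strategy is self-financing and V0 is arbitrage-free.

(0,0): Delta=-1.5161 Bond=48.1958
(1,0): Delta=-1.3309 Bond=45.8931
(1,1): Delta=-1.6295 Bond=52.6405
(2,0): Delta=0.0000 Bond=23.5649
(2,1): Delta=-2.1456 Bond=66.2338
(2,2): Delta=-1.3135 Bond=44.6084
(3,0): Delta=0.0000 Bond=24.2718
(3,1): Delta=0.0000 Bond=24.2718
(3,2): Delta=-3.4592 Bond=103.3801
(3,3): Delta=0.0000 Bond=0.0000
V0=13.3253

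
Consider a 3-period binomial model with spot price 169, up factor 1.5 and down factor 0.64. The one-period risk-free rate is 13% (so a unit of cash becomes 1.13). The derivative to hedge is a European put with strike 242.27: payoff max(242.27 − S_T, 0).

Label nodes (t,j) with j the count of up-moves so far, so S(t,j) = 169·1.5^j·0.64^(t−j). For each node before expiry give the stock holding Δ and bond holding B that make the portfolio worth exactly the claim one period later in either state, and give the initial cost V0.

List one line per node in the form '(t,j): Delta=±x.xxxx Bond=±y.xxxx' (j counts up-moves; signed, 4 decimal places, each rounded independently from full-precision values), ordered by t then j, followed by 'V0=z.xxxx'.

(0,0): Delta=-0.4251 Bond=113.1217
(1,0): Delta=-0.9941 Bond=189.3710
(1,1): Delta=-0.2418 Bond=81.3560
(2,0): Delta=-1.0000 Bond=214.3982
(2,1): Delta=-0.9922 Bond=213.6804
(2,2): Delta=0.0000 Bond=0.0000
V0=41.2819

No-arbitrage ⇒ martingale measure with p* = (R−d)/(u−d) = 0.5698.
Payoff layer (t=3): V(3,0)=197.9677, V(3,1)=138.4364, V(3,2)=0.0000, V(3,3)=0.0000
Node (2,0) S=69.2224: V=(p*·138.4364+(1−p*)·197.9677)/1.13=145.1758; Δ=(138.4364−197.9677)/(103.8336−44.3023)=-1.0000; B=V−Δ·S=214.3982
Node (2,1) S=162.2400: V=(p*·0.0000+(1−p*)·138.4364)/1.13=52.7078; Δ=(0.0000−138.4364)/(243.3600−103.8336)=-0.9922; B=V−Δ·S=213.6804
Node (2,2) S=380.2500: V=(p*·0.0000+(1−p*)·0.0000)/1.13=0.0000; Δ=(0.0000−0.0000)/(570.3750−243.3600)=0.0000; B=V−Δ·S=0.0000
Node (1,0) S=108.1600: V=(p*·52.7078+(1−p*)·145.1758)/1.13=81.8501; Δ=(52.7078−145.1758)/(162.2400−69.2224)=-0.9941; B=V−Δ·S=189.3710
Node (1,1) S=253.5000: V=(p*·0.0000+(1−p*)·52.7078)/1.13=20.0678; Δ=(0.0000−52.7078)/(380.2500−162.2400)=-0.2418; B=V−Δ·S=81.3560
Node (0,0) S=169.0000: V=(p*·20.0678+(1−p*)·81.8501)/1.13=41.2819; Δ=(20.0678−81.8501)/(253.5000−108.1600)=-0.4251; B=V−Δ·S=113.1217
Each (Δ,B) replicates both successor values, so the strategy is self-financing and V0 is arbitrage-free.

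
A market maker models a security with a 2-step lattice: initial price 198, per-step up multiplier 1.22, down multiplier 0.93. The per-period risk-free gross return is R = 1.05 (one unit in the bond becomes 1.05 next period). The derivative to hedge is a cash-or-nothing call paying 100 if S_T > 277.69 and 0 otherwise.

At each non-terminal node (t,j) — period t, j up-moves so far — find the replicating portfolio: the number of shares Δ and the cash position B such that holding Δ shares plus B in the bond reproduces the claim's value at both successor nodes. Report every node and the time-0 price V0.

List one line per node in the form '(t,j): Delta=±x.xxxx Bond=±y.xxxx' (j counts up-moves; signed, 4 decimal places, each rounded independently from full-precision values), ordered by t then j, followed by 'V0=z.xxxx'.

(0,0): Delta=0.6863 Bond=-120.3621
(1,0): Delta=0.0000 Bond=0.0000
(1,1): Delta=1.4275 Bond=-305.4187
V0=15.5306

Under the risk-neutral measure, an up-move has probability p* = (R−d)/(u−d) = 0.4138 and values discount at R = 1.05.
At expiry t=2: V(2,0)=0.0000, V(2,1)=0.0000, V(2,2)=100.0000
(1,0): S=184.1400. Δ = (V_up−V_dn)/(S_up−S_dn) = (0.0000−0.0000)/(224.6508−171.2502) = 0.0000. V = [p*·0.0000 + (1−p*)·0.0000]/1.05 = 0.0000. B = V − Δ·S = 0.0000.
(1,1): S=241.5600. Δ = (V_up−V_dn)/(S_up−S_dn) = (100.0000−0.0000)/(294.7032−224.6508) = 1.4275. V = [p*·100.0000 + (1−p*)·0.0000]/1.05 = 39.4089. B = V − Δ·S = -305.4187.
(0,0): S=198.0000. Δ = (V_up−V_dn)/(S_up−S_dn) = (39.4089−0.0000)/(241.5600−184.1400) = 0.6863. V = [p*·39.4089 + (1−p*)·0.0000]/1.05 = 15.5306. B = V − Δ·S = -120.3621.
Self-financing check: at every node Δ·S+B equals the discounted successor values.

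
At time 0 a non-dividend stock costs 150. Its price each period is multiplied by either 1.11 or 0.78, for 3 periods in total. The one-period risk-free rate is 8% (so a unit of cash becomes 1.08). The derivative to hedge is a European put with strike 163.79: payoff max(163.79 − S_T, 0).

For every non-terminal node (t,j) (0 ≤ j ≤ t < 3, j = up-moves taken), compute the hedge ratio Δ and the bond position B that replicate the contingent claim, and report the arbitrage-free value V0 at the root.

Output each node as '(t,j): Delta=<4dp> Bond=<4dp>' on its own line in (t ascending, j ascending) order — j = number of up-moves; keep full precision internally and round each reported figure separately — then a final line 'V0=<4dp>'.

(0,0): Delta=-0.4080 Bond=65.8937
(1,0): Delta=-1.0000 Bond=140.4235
(1,1): Delta=-0.3665 Bond=64.2393
(2,0): Delta=-1.0000 Bond=151.6574
(2,1): Delta=-1.0000 Bond=151.6574
(2,2): Delta=-0.3219 Bond=61.1506
V0=4.6864

The replicating-portfolio and risk-neutral prices coincide; use p* = (1.08−0.78)/(1.11−0.78) = 0.9091 for the latter.
Terminal values V(3,·): V(3,0)=92.6072, V(3,1)=62.4914, V(3,2)=19.6343, V(3,3)=0.0000
  t=2,j=0: stock 91.2600 → up 101.2986 (V=62.4914), down 71.1828 (V=92.6072). Price 60.3974; hedge Δ=-1.0000, bond B=151.6574.
  t=2,j=1: stock 129.8700 → up 144.1557 (V=19.6343), down 101.2986 (V=62.4914). Price 21.7874; hedge Δ=-1.0000, bond B=151.6574.
  t=2,j=2: stock 184.8150 → up 205.1447 (V=0.0000), down 144.1557 (V=19.6343). Price 1.6527; hedge Δ=-0.3219, bond B=61.1506.
  t=1,j=0: stock 117.0000 → up 129.8700 (V=21.7874), down 91.2600 (V=60.3974). Price 23.4235; hedge Δ=-1.0000, bond B=140.4235.
  t=1,j=1: stock 166.5000 → up 184.8150 (V=1.6527), down 129.8700 (V=21.7874). Price 3.2251; hedge Δ=-0.3665, bond B=64.2393.
  t=0,j=0: stock 150.0000 → up 166.5000 (V=3.2251), down 117.0000 (V=23.4235). Price 4.6864; hedge Δ=-0.4080, bond B=65.8937.
Each (Δ,B) replicates both successor values, so the strategy is self-financing and V0 is arbitrage-free.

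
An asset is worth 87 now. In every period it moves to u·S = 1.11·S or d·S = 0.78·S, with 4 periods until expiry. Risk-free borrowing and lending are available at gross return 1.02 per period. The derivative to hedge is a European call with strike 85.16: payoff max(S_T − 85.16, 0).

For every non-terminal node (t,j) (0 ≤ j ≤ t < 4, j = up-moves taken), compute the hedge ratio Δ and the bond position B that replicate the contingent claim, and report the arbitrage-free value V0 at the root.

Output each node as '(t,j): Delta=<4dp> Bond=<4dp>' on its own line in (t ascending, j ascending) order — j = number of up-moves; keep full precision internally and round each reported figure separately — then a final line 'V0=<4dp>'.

Under the risk-neutral measure, an up-move has probability p* = (R−d)/(u−d) = 0.7273 and values discount at R = 1.02.
Terminal values V(4,·): V(4,0)=0.0000, V(4,1)=0.0000, V(4,2)=0.0000, V(4,3)=7.6474, V(4,4)=46.9121
(3,0): S=41.2860. Δ = (V_up−V_dn)/(S_up−S_dn) = (0.0000−0.0000)/(45.8275−32.2031) = 0.0000. V = [p*·0.0000 + (1−p*)·0.0000]/1.02 = 0.0000. B = V − Δ·S = 0.0000.
(3,1): S=58.7532. Δ = (V_up−V_dn)/(S_up−S_dn) = (0.0000−0.0000)/(65.2160−45.8275) = 0.0000. V = [p*·0.0000 + (1−p*)·0.0000]/1.02 = 0.0000. B = V − Δ·S = 0.0000.
(3,2): S=83.6103. Δ = (V_up−V_dn)/(S_up−S_dn) = (7.6474−0.0000)/(92.8074−65.2160) = 0.2772. V = [p*·7.6474 + (1−p*)·0.0000]/1.02 = 5.4527. B = V − Δ·S = -17.7213.
(3,3): S=118.9839. Δ = (V_up−V_dn)/(S_up−S_dn) = (46.9121−7.6474)/(132.0721−92.8074) = 1.0000. V = [p*·46.9121 + (1−p*)·7.6474]/1.02 = 35.4937. B = V − Δ·S = -83.4902.
(2,0): S=52.9308. Δ = (V_up−V_dn)/(S_up−S_dn) = (0.0000−0.0000)/(58.7532−41.2860) = 0.0000. V = [p*·0.0000 + (1−p*)·0.0000]/1.02 = 0.0000. B = V − Δ·S = 0.0000.
(2,1): S=75.3246. Δ = (V_up−V_dn)/(S_up−S_dn) = (5.4527−0.0000)/(83.6103−58.7532) = 0.2194. V = [p*·5.4527 + (1−p*)·0.0000]/1.02 = 3.8879. B = V − Δ·S = -12.6355.
(2,2): S=107.1927. Δ = (V_up−V_dn)/(S_up−S_dn) = (35.4937−5.4527)/(118.9839−83.6103) = 0.8492. V = [p*·35.4937 + (1−p*)·5.4527]/1.02 = 26.7654. B = V − Δ·S = -64.2679.
(1,0): S=67.8600. Δ = (V_up−V_dn)/(S_up−S_dn) = (3.8879−0.0000)/(75.3246−52.9308) = 0.1736. V = [p*·3.8879 + (1−p*)·0.0000]/1.02 = 2.7721. B = V − Δ·S = -9.0093.
(1,1): S=96.5700. Δ = (V_up−V_dn)/(S_up−S_dn) = (26.7654−3.8879)/(107.1927−75.3246) = 0.7179. V = [p*·26.7654 + (1−p*)·3.8879]/1.02 = 20.1236. B = V − Δ·S = -49.2023.
(0,0): S=87.0000. Δ = (V_up−V_dn)/(S_up−S_dn) = (20.1236−2.7721)/(96.5700−67.8600) = 0.6044. V = [p*·20.1236 + (1−p*)·2.7721]/1.02 = 15.0896. B = V − Δ·S = -37.4907.
Self-financing check: at every node Δ·S+B equals the discounted successor values.

(0,0): Delta=0.6044 Bond=-37.4907
(1,0): Delta=0.1736 Bond=-9.0093
(1,1): Delta=0.7179 Bond=-49.2023
(2,0): Delta=0.0000 Bond=0.0000
(2,1): Delta=0.2194 Bond=-12.6355
(2,2): Delta=0.8492 Bond=-64.2679
(3,0): Delta=0.0000 Bond=0.0000
(3,1): Delta=0.0000 Bond=0.0000
(3,2): Delta=0.2772 Bond=-17.7213
(3,3): Delta=1.0000 Bond=-83.4902
V0=15.0896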